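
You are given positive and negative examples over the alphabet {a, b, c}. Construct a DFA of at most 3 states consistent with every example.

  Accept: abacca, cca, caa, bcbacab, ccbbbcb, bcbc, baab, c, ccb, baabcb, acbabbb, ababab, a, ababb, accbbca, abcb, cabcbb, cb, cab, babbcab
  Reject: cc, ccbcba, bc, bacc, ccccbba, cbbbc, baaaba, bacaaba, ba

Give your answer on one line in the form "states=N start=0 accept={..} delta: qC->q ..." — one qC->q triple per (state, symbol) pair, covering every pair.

states=3 start=0 accept={0,1} delta: 0a->0 0b->1 0c->1 1a->2 1b->1 1c->2 2a->0 2b->0 2c->1

State merging on the prefix tree: take the shortest (then alphabetical) example prefix whose next move is undefined and point that move at state 0, else 1, else 2, ...; a target is out if some Accept/Reject pair would then sit in one state with the same input left (inseparable). If every existing state is out, open a new one.
a: 0a undefined. 0a->0: ok.
b: 0b undefined. 0b->0: no, baab/baaaba meet in 0. Open state 1: 0b->1.
c: 0c undefined. 0c->0: no, cca/cc meet in 0. 0c->1: ok.
ba: 1a undefined. 1a->0: no, caa/baaaba meet in 0. 1a->1: no, caa/ba meet in 1. Open state 2: 1a->2.
bc: 1c undefined. 1c->0: no, cca/cc meet in 0. 1c->1: no, cca/ba meet in 2. 1c->2: ok.
cb: 1b undefined. 1b->0: no, c/cbbbc meet in 1. 1b->1: ok.
baa: 2a undefined. 2a->0: ok.
bab: 2b undefined. 2b->0: ok.
bac: 2c undefined. 2c->0: no, abacca/cc meet in 2. 2c->1: ok.
All examples now run through 3 states with every (state, symbol) defined. Accept strings end in {0,1}, Reject strings end in {2}; accept={0,1}.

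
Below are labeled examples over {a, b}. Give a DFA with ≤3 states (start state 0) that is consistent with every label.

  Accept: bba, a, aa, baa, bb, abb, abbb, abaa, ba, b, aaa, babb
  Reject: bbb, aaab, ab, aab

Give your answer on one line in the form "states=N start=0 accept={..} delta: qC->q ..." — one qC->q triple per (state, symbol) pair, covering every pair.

states=3 start=0 accept={1,2} delta: 0a->1 0b->2 1a->1 1b->0 2a->1 2b->1

Grow the machine one transition at a time. Run the examples from 0; the earliest place one falls off (shortest prefix, ties alphabetical) gets sent to the lowest-numbered state that keeps every Accept/Reject pair distinguishable — a pair clashes when both reach the same state with identical unread suffix — and to a fresh state only if none does.
a: 0a undefined. 0a->0: no, abbb/bbb meet in 0 with "bbb" left. Open state 1: 0a->1.
b: 0b undefined. 0b->0: no, bb/bbb meet in 0. 0b->1: no, bb/ab meet in 1 with "b" left. Open state 2: 0b->2.
aa: 1a undefined. 1a->0: no, b/aab meet in 2. 1a->1: ok.
ab: 1b undefined. 1b->0: ok.
ba: 2a undefined. 2a->0: no, ba/aaab meet in 0. 2a->1: ok.
bb: 2b undefined. 2b->0: no, bb/aaab meet in 0. 2b->1: ok.
All examples now run through 3 states with every (state, symbol) defined. Accept strings end in {1,2}, Reject strings end in {0}; accept={1,2}.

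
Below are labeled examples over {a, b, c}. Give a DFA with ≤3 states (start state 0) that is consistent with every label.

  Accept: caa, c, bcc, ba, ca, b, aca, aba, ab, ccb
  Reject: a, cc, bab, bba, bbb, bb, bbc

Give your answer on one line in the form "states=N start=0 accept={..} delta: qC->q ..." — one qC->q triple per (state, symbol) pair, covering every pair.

states=3 start=0 accept={1} delta: 0a->0 0b->1 0c->1 1a->1 1b->2 1c->0 2a->0 2b->0 2c->0

State merging on the prefix tree: take the shortest (then alphabetical) example prefix whose next move is undefined and point that move at state 0, else 1, else 2, ...; a target is out if some Accept/Reject pair would then sit in one state with the same input left (inseparable). If every existing state is out, open a new one.
a: 0a undefined. 0a->0: ok.
b: 0b undefined. 0b->0: no, c/bbc meet in 0 with "c" left. Open state 1: 0b->1.
c: 0c undefined. 0c->0: no, caa/a meet in 0. 0c->1: ok.
ba: 1a undefined. 1a->0: no, caa/a meet in 0. 1a->1: ok.
bb: 1b undefined. 1b->0: no, caa/bbb meet in 1. 1b->1: no, caa/bab meet in 1. Open state 2: 1b->2.
bc: 1c undefined. 1c->0: ok.
bba: 2a undefined. 2a->0: ok.
bbb: 2b undefined. 2b->0: ok.
bbc: 2c undefined. 2c->0: ok.
All examples now run through 3 states with every (state, symbol) defined. Accept strings end in {1}, Reject strings end in {0,2}; accept={1}.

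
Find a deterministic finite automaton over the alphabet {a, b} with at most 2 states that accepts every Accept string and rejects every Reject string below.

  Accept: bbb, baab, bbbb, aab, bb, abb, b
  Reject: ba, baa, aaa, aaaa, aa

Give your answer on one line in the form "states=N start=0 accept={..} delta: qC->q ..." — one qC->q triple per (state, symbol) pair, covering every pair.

states=2 start=0 accept={1} delta: 0a->0 0b->1 1a->0 1b->1

Grow the machine one transition at a time. Run the examples from 0; the earliest place one falls off (shortest prefix, ties alphabetical) gets sent to the lowest-numbered state that keeps every Accept/Reject pair distinguishable — a pair clashes when both reach the same state with identical unread suffix — and to a fresh state only if none does.
a: 0a undefined. 0a->0: ok.
b: 0b undefined. 0b->0: no, bbb/ba meet in 0. Open state 1: 0b->1.
ba: 1a undefined. 1a->0: ok.
bb: 1b undefined. 1b->0: no, bbbb/ba meet in 0. 1b->1: ok.
All examples now run through 2 states with every (state, symbol) defined. Accept strings end in {1}, Reject strings end in {0}; accept={1}.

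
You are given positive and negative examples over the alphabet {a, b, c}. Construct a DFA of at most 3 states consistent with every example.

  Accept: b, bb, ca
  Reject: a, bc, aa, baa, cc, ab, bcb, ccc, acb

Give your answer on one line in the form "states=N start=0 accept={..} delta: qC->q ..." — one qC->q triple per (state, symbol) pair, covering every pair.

states=3 start=0 accept={0} delta: 0a->1 0b->0 0c->2 1a->1 1b->1 1c->1 2a->0 2b->1 2c->1

Grow the machine one transition at a time. Run the examples from 0; the earliest place one falls off (shortest prefix, ties alphabetical) gets sent to the lowest-numbered state that keeps every Accept/Reject pair distinguishable — a pair clashes when both reach the same state with identical unread suffix — and to a fresh state only if none does.
a: 0a undefined. 0a->0: no, b/ab meet in 0 with "b" left. Open state 1: 0a->1.
b: 0b undefined. 0b->0: ok.
c: 0c undefined. 0c->0: no, b/bc meet in 0. 0c->1: no, ca/aa meet in 1 with "a" left. Open state 2: 0c->2.
aa: 1a undefined. 1a->0: no, b/aa meet in 0. 1a->1: ok.
ab: 1b undefined. 1b->0: no, b/ab meet in 0. 1b->1: ok.
ac: 1c undefined. 1c->0: no, b/acb meet in 0. 1c->1: ok.
ca: 2a undefined. 2a->0: ok.
cc: 2c undefined. 2c->0: no, b/cc meet in 0. 2c->1: ok.
bcb: 2b undefined. 2b->0: no, b/bcb meet in 0. 2b->1: ok.
All examples now run through 3 states with every (state, symbol) defined. Accept strings end in {0}, Reject strings end in {1,2}; accept={0}.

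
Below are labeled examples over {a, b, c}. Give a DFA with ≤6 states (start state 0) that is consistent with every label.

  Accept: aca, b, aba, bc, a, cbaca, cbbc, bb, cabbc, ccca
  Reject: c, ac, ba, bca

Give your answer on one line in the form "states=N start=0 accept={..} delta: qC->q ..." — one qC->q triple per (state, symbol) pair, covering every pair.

Fold the examples into a partial DFA from state 0: repeatedly fix the first undefined (state, symbol) met by the shortest-then-alphabetical prefix, trying targets in increasing order and rejecting any under which an Accept and a Reject string meet in one state with the same remainder; add a state when all current targets are rejected. Accepting states are where Accept strings end.
a: 0a undefined. 0a->0: no, aba/ba meet in 0 with "ba" left. Open state 1: 0a->1.
b: 0b undefined. 0b->0: no, bc/c meet in 0 with "c" left. 0b->1: no, aca/bca meet in 1 with "ca" left. Open state 2: 0b->2.
c: 0c undefined. 0c->0: ok.
ab: 1b undefined. 1b->0: ok.
ac: 1c undefined. 1c->0: ok.
ba: 2a undefined. 2a->0: ok.
bb: 2b undefined. 2b->0: no, cbbc/c meet in 0. 2b->1: no, cbbc/c meet in 0. 2b->2: ok.
bc: 2c undefined. 2c->0: no, aca/bca meet in 1. 2c->1: ok.
bca: 1a undefined. 1a->0: ok.
All examples now run through 3 states with every (state, symbol) defined. Accept strings end in {1,2}, Reject strings end in {0}; accept={1,2}.

states=3 start=0 accept={1,2} delta: 0a->1 0b->2 0c->0 1a->0 1b->0 1c->0 2a->0 2b->2 2c->1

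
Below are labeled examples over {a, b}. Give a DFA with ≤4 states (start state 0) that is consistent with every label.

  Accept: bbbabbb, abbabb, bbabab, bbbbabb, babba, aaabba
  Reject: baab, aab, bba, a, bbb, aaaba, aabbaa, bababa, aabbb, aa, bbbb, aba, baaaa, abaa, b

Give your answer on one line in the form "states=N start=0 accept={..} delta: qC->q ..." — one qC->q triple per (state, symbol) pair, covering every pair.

states=4 start=0 accept={2,3} delta: 0a->1 0b->0 1a->0 1b->2 2a->1 2b->3 3a->2 3b->2

State merging on the prefix tree: take the shortest (then alphabetical) example prefix whose next move is undefined and point that move at state 0, else 1, else 2, ...; a target is out if some Accept/Reject pair would then sit in one state with the same input left (inseparable). If every existing state is out, open a new one.
a: 0a undefined. 0a->0: no, aaabba/bba meet in 0 with "bba" left. Open state 1: 0a->1.
b: 0b undefined. 0b->0: ok.
aa: 1a undefined. 1a->0: ok.
ab: 1b undefined. 1b->0: no, bbbabbb/baab meet in 0. 1b->1: no, bbbabbb/bba meet in 1. Open state 2: 1b->2.
aba: 2a undefined. 2a->0: no, bbabab/baab meet in 0. 2a->1: ok.
abb: 2b undefined. 2b->0: no, bbbabbb/baab meet in 0. 2b->1: no, abbabb/baab meet in 0. 2b->2: no, babba/bba meet in 1. Open state 3: 2b->3.
abba: 3a undefined. 3a->0: no, abbabb/baab meet in 0. 3a->1: no, babba/bba meet in 1. 3a->2: ok.
abbabb: 3b undefined. 3b->0: no, bbbabbb/baab meet in 0. 3b->1: no, bbbabbb/bba meet in 1. 3b->2: ok.
All examples now run through 4 states with every (state, symbol) defined. Accept strings end in {2,3}, Reject strings end in {0,1}; accept={2,3}.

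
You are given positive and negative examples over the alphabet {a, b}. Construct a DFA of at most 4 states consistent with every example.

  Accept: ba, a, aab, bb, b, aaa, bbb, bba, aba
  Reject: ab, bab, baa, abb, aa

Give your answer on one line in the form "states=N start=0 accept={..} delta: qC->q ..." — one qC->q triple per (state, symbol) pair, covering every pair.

states=4 start=0 accept={0,1} delta: 0a->1 0b->0 1a->2 1b->3 2a->0 2b->0 3a->0 3b->2

Grow the machine one transition at a time. Run the examples from 0; the earliest place one falls off (shortest prefix, ties alphabetical) gets sent to the lowest-numbered state that keeps every Accept/Reject pair distinguishable — a pair clashes when both reach the same state with identical unread suffix — and to a fresh state only if none does.
a: 0a undefined. 0a->0: no, a/aa meet in 0. Open state 1: 0a->1.
b: 0b undefined. 0b->0: ok.
aa: 1a undefined. 1a->0: no, aab/baa meet in 0. 1a->1: no, ba/baa meet in 1. Open state 2: 1a->2.
ab: 1b undefined. 1b->0: no, bb/ab meet in 0. 1b->1: no, ba/ab meet in 1. 1b->2: no, aab/abb meet in 2 with "b" left. Open state 3: 1b->3.
aaa: 2a undefined. 2a->0: ok.
aab: 2b undefined. 2b->0: ok.
aba: 3a undefined. 3a->0: ok.
abb: 3b undefined. 3b->0: no, aab/abb meet in 0. 3b->1: no, ba/abb meet in 1. 3b->2: ok.
All examples now run through 4 states with every (state, symbol) defined. Accept strings end in {0,1}, Reject strings end in {2,3}; accept={0,1}.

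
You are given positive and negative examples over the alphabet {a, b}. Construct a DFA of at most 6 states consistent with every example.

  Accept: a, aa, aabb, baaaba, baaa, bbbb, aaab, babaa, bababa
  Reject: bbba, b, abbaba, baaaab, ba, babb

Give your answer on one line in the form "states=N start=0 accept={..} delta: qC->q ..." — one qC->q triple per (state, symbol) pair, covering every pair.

states=6 start=0 accept={0,1} delta: 0a->1 0b->2 1a->0 1b->0 2a->3 2b->0 3a->0 3b->4 4a->5 4b->2 5a->0 5b->0

Fold the examples into a partial DFA from state 0: repeatedly fix the first undefined (state, symbol) met by the shortest-then-alphabetical prefix, trying targets in increasing order and rejecting any under which an Accept and a Reject string meet in one state with the same remainder; add a state when all current targets are rejected. Accepting states are where Accept strings end.
a: 0a undefined. 0a->0: no, aaab/b meet in 0 with "b" left. Open state 1: 0a->1.
b: 0b undefined. 0b->0: no, a/bbba meet in 1. 0b->1: no, a/b meet in 1. Open state 2: 0b->2.
aa: 1a undefined. 1a->0: ok.
ab: 1b undefined. 1b->0: ok.
ba: 2a undefined. 2a->0: no, aa/abbaba meet in 0. 2a->1: no, a/abbaba meet in 1. 2a->2: no, aabb/baaaab meet in 2 with "b" left. Open state 3: 2a->3.
bb: 2b undefined. 2b->0: ok.
baa: 3a undefined. 3a->0: ok.
bab: 3b undefined. 3b->0: no, a/abbaba meet in 1. 3b->1: no, aa/abbaba meet in 0. 3b->2: no, aa/babb meet in 0. 3b->3: no, aa/abbaba meet in 0. Open state 4: 3b->4.
baba: 4a undefined. 4a->0: no, aa/abbaba meet in 0. 4a->1: no, a/abbaba meet in 1. 4a->2: no, babaa/bbba meet in 3. 4a->3: no, bababa/bbba meet in 3. 4a->4: no, babaa/abbaba meet in 4. Open state 5: 4a->5.
babb: 4b undefined. 4b->0: no, aa/babb meet in 0. 4b->1: no, a/babb meet in 1. 4b->2: ok.
babaa: 5a undefined. 5a->0: ok.
babab: 5b undefined. 5b->0: ok.
All examples now run through 6 states with every (state, symbol) defined. Accept strings end in {0,1}, Reject strings end in {2,3,5}; accept={0,1}.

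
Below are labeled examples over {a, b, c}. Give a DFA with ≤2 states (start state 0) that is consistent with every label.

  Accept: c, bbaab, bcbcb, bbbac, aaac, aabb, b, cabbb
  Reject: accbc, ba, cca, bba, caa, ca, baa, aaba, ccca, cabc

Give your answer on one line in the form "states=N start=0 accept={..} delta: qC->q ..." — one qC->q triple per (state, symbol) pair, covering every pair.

states=2 start=0 accept={1} delta: 0a->0 0b->1 0c->1 1a->0 1b->1 1c->0

Fold the examples into a partial DFA from state 0: repeatedly fix the first undefined (state, symbol) met by the shortest-then-alphabetical prefix, trying targets in increasing order and rejecting any under which an Accept and a Reject string meet in one state with the same remainder; add a state when all current targets are rejected. Accepting states are where Accept strings end.
a: 0a undefined. 0a->0: ok.
b: 0b undefined. 0b->0: no, bbaab/ba meet in 0. Open state 1: 0b->1.
c: 0c undefined. 0c->0: no, c/cca meet in 0. 0c->1: ok.
ba: 1a undefined. 1a->0: ok.
bb: 1b undefined. 1b->0: no, aabb/ba meet in 0. 1b->1: ok.
bc: 1c undefined. 1c->0: ok.
All examples now run through 2 states with every (state, symbol) defined. Accept strings end in {1}, Reject strings end in {0}; accept={1}.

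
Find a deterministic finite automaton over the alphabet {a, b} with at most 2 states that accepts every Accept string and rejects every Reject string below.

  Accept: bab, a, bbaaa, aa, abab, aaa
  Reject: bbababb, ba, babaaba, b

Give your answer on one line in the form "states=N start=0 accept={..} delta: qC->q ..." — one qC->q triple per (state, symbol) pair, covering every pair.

states=2 start=0 accept={0} delta: 0a->0 0b->1 1a->1 1b->0

Grow the machine one transition at a time. Run the examples from 0; the earliest place one falls off (shortest prefix, ties alphabetical) gets sent to the lowest-numbered state that keeps every Accept/Reject pair distinguishable — a pair clashes when both reach the same state with identical unread suffix — and to a fresh state only if none does.
a: 0a undefined. 0a->0: ok.
b: 0b undefined. 0b->0: no, bab/bbababb meet in 0. Open state 1: 0b->1.
ba: 1a undefined. 1a->0: no, bab/b meet in 1. 1a->1: ok.
bb: 1b undefined. 1b->0: ok.
All examples now run through 2 states with every (state, symbol) defined. Accept strings end in {0}, Reject strings end in {1}; accept={0}.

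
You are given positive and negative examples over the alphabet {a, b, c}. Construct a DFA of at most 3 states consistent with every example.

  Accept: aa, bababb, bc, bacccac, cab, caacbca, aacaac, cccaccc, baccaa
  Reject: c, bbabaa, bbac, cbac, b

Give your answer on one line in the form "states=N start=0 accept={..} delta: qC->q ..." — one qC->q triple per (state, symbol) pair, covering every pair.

states=3 start=0 accept={0,2} delta: 0a->0 0b->1 0c->1 1a->1 1b->0 1c->2 2a->0 2b->1 2c->0

Grow the machine one transition at a time. Run the examples from 0; the earliest place one falls off (shortest prefix, ties alphabetical) gets sent to the lowest-numbered state that keeps every Accept/Reject pair distinguishable — a pair clashes when both reach the same state with identical unread suffix — and to a fresh state only if none does.
a: 0a undefined. 0a->0: ok.
b: 0b undefined. 0b->0: no, aa/bbabaa meet in 0. Open state 1: 0b->1.
c: 0c undefined. 0c->0: no, aa/c meet in 0. 0c->1: ok.
ba: 1a undefined. 1a->0: no, cab/c meet in 1. 1a->1: ok.
bb: 1b undefined. 1b->0: ok.
bc: 1c undefined. 1c->0: no, bacccac/c meet in 1. 1c->1: no, bc/c meet in 1. Open state 2: 1c->2.
ccc: 2c undefined. 2c->0: ok.
caacb: 2b undefined. 2b->0: no, caacbca/c meet in 1. 2b->1: ok.
caacbca: 2a undefined. 2a->0: ok.
All examples now run through 3 states with every (state, symbol) defined. Accept strings end in {0,2}, Reject strings end in {1}; accept={0,2}.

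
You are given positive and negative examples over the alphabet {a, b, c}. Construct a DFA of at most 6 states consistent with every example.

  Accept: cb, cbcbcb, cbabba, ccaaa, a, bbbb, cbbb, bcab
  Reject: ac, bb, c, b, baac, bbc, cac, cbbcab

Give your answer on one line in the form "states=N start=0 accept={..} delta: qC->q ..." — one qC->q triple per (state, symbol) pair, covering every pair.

State merging on the prefix tree: take the shortest (then alphabetical) example prefix whose next move is undefined and point that move at state 0, else 1, else 2, ...; a target is out if some Accept/Reject pair would then sit in one state with the same input left (inseparable). If every existing state is out, open a new one.
a: 0a undefined. 0a->0: ok.
b: 0b undefined. 0b->0: no, a/bb meet in 0. Open state 1: 0b->1.
c: 0c undefined. 0c->0: no, cb/b meet in 1. 0c->1: no, cb/bb meet in 1 with "b" left. Open state 2: 0c->2.
ba: 1a undefined. 1a->0: ok.
bb: 1b undefined. 1b->0: no, a/bb meet in 0. 1b->1: no, bbbb/bb meet in 1. 1b->2: ok.
bc: 1c undefined. 1c->0: no, bcab/b meet in 1. 1c->1: no, bcab/b meet in 1. 1c->2: ok.
ca: 2a undefined. 2a->0: no, bcab/b meet in 1. 2a->1: no, bcab/ac meet in 2. 2a->2: ok.
cb: 2b undefined. 2b->0: no, cb/cbbcab meet in 0. 2b->1: no, cb/b meet in 1. 2b->2: no, cb/ac meet in 2. Open state 3: 2b->3.
cc: 2c undefined. 2c->0: no, ccaaa/bbc meet in 0. 2c->1: ok.
cba: 3a undefined. 3a->0: no, cbabba/ac meet in 2. 3a->1: no, cbabba/b meet in 1. 3a->2: ok.
cbb: 3b undefined. 3b->0: no, cb/cbbcab meet in 3. 3b->1: no, cb/cbbcab meet in 3. 3b->2: no, cbabba/ac meet in 2. 3b->3: no, cbabba/ac meet in 2. Open state 4: 3b->4.
cbc: 3c undefined. 3c->0: ok.
cbbb: 4b undefined. 4b->0: ok.
cbbc: 4c undefined. 4c->0: ok.
cbabba: 4a undefined. 4a->0: ok.
All examples now run through 5 states with every (state, symbol) defined. Accept strings end in {0,3,4}, Reject strings end in {1,2}; accept={0,3,4}.

states=5 start=0 accept={0,3,4} delta: 0a->0 0b->1 0c->2 1a->0 1b->2 1c->2 2a->2 2b->3 2c->1 3a->2 3b->4 3c->0 4a->0 4b->0 4c->0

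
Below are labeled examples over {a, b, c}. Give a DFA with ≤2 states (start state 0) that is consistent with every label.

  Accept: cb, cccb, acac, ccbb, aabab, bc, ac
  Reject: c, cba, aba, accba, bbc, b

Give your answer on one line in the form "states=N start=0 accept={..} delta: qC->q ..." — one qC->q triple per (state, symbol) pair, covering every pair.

states=2 start=0 accept={0} delta: 0a->1 0b->1 0c->1 1a->1 1b->0 1c->0

Grow the machine one transition at a time. Run the examples from 0; the earliest place one falls off (shortest prefix, ties alphabetical) gets sent to the lowest-numbered state that keeps every Accept/Reject pair distinguishable — a pair clashes when both reach the same state with identical unread suffix — and to a fresh state only if none does.
a: 0a undefined. 0a->0: no, ac/c meet in 0 with "c" left. Open state 1: 0a->1.
b: 0b undefined. 0b->0: no, bc/c meet in 0 with "c" left. 0b->1: ok.
c: 0c undefined. 0c->0: no, cb/b meet in 1. 0c->1: ok.
aa: 1a undefined. 1a->0: no, aabab/c meet in 1. 1a->1: ok.
ab: 1b undefined. 1b->0: ok.
ac: 1c undefined. 1c->0: ok.
All examples now run through 2 states with every (state, symbol) defined. Accept strings end in {0}, Reject strings end in {1}; accept={0}.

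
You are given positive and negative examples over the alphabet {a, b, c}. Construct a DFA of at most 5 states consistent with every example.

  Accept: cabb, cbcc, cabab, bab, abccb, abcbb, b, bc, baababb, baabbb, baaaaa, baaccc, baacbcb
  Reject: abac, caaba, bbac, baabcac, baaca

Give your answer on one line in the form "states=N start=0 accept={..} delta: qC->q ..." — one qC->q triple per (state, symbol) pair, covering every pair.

states=5 start=0 accept={0,1} delta: 0a->0 0b->1 0c->0 1a->2 1b->1 1c->0 2a->3 2b->0 2c->2 3a->0 3b->2 3c->4 4a->2 4b->0 4c->0

Grow the machine one transition at a time. Run the examples from 0; the earliest place one falls off (shortest prefix, ties alphabetical) gets sent to the lowest-numbered state that keeps every Accept/Reject pair distinguishable — a pair clashes when both reach the same state with identical unread suffix — and to a fresh state only if none does.
a: 0a undefined. 0a->0: ok.
b: 0b undefined. 0b->0: no, bc/abac meet in 0 with "c" left. Open state 1: 0b->1.
c: 0c undefined. 0c->0: ok.
ba: 1a undefined. 1a->0: no, baaaaa/abac meet in 0. 1a->1: no, b/caaba meet in 1. Open state 2: 1a->2.
bb: 1b undefined. 1b->0: no, cabb/bbac meet in 0. 1b->1: ok.
bc: 1c undefined. 1c->0: ok.
baa: 2a undefined. 2a->0: no, cbcc/baabcac meet in 0. 2a->1: no, cbcc/baabcac meet in 0. 2a->2: no, baaaaa/caaba meet in 2. Open state 3: 2a->3.
bab: 2b undefined. 2b->0: ok.
abac: 2c undefined. 2c->0: no, cbcc/abac meet in 0. 2c->1: no, cabb/abac meet in 1. 2c->2: ok.
baaa: 3a undefined. 3a->0: ok.
baab: 3b undefined. 3b->0: no, cbcc/baabcac meet in 0. 3b->1: no, cbcc/baabcac meet in 0. 3b->2: ok.
baac: 3c undefined. 3c->0: no, cbcc/baabcac meet in 0. 3c->1: no, cabb/baabcac meet in 1. 3c->2: no, baaccc/abac meet in 2. 3c->3: no, cbcc/baaca meet in 0. Open state 4: 3c->4.
baaca: 4a undefined. 4a->0: no, cbcc/baaca meet in 0. 4a->1: no, cabb/baaca meet in 1. 4a->2: ok.
baacb: 4b undefined. 4b->0: ok.
baacc: 4c undefined. 4c->0: ok.
All examples now run through 5 states with every (state, symbol) defined. Accept strings end in {0,1}, Reject strings end in {2,4}; accept={0,1}.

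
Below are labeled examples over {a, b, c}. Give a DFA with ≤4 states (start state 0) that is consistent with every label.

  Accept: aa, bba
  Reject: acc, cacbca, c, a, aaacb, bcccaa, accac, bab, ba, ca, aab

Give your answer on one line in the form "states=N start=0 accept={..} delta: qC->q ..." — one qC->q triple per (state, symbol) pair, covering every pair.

states=4 start=0 accept={2} delta: 0a->1 0b->2 0c->0 1a->2 1b->0 1c->0 2a->3 2b->1 2c->2 3a->0 3b->0 3c->1

State merging on the prefix tree: take the shortest (then alphabetical) example prefix whose next move is undefined and point that move at state 0, else 1, else 2, ...; a target is out if some Accept/Reject pair would then sit in one state with the same input left (inseparable). If every existing state is out, open a new one.
a: 0a undefined. 0a->0: no, aa/a meet in 0. Open state 1: 0a->1.
b: 0b undefined. 0b->0: no, bba/a meet in 1. 0b->1: no, aa/ba meet in 1 with "a" left. Open state 2: 0b->2.
c: 0c undefined. 0c->0: ok.
aa: 1a undefined. 1a->0: no, aa/c meet in 0. 1a->1: no, aa/a meet in 1. 1a->2: ok.
ac: 1c undefined. 1c->0: ok.
ba: 2a undefined. 2a->0: no, aa/aaacb meet in 2. 2a->1: no, aa/aaacb meet in 2. 2a->2: no, aa/ba meet in 2. Open state 3: 2a->3.
bb: 2b undefined. 2b->0: no, bba/a meet in 1. 2b->1: ok.
bc: 2c undefined. 2c->0: no, aa/bcccaa meet in 2. 2c->1: no, aa/cacbca meet in 2. 2c->2: ok.
bab: 3b undefined. 3b->0: ok.
aaac: 3c undefined. 3c->0: no, aa/aaacb meet in 2. 3c->1: ok.
aaacb: 1b undefined. 1b->0: ok.
bcccaa: 3a undefined. 3a->0: ok.
All examples now run through 4 states with every (state, symbol) defined. Accept strings end in {2}, Reject strings end in {0,1,3}; accept={2}.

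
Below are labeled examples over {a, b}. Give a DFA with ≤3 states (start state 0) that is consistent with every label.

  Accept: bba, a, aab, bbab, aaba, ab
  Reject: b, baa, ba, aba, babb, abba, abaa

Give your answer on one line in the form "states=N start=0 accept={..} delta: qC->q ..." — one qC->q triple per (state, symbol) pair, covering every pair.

states=3 start=0 accept={0,1} delta: 0a->1 0b->2 1a->2 1b->1 2a->2 2b->0

State merging on the prefix tree: take the shortest (then alphabetical) example prefix whose next move is undefined and point that move at state 0, else 1, else 2, ...; a target is out if some Accept/Reject pair would then sit in one state with the same input left (inseparable). If every existing state is out, open a new one.
a: 0a undefined. 0a->0: no, bba/abba meet in 0 with "bba" left. Open state 1: 0a->1.
b: 0b undefined. 0b->0: no, bba/ba meet in 1. 0b->1: no, bba/aba meet in 1 with "ba" left. Open state 2: 0b->2.
aa: 1a undefined. 1a->0: no, aab/b meet in 2. 1a->1: no, aaba/aba meet in 1 with "ba" left. 1a->2: ok.
ab: 1b undefined. 1b->0: no, a/aba meet in 1. 1b->1: ok.
ba: 2a undefined. 2a->0: no, a/baa meet in 1. 2a->1: no, a/ba meet in 1. 2a->2: ok.
bb: 2b undefined. 2b->0: ok.
All examples now run through 3 states with every (state, symbol) defined. Accept strings end in {0,1}, Reject strings end in {2}; accept={0,1}.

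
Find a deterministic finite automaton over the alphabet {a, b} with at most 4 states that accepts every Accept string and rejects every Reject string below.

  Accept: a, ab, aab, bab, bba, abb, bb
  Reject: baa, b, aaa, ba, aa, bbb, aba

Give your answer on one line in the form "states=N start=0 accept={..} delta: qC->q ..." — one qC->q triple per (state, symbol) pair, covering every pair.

states=3 start=0 accept={0,1} delta: 0a->1 0b->2 1a->2 1b->1 2a->2 2b->0

State merging on the prefix tree: take the shortest (then alphabetical) example prefix whose next move is undefined and point that move at state 0, else 1, else 2, ...; a target is out if some Accept/Reject pair would then sit in one state with the same input left (inseparable). If every existing state is out, open a new one.
a: 0a undefined. 0a->0: no, a/aaa meet in 0. Open state 1: 0a->1.
b: 0b undefined. 0b->0: no, a/ba meet in 1. 0b->1: no, a/b meet in 1. Open state 2: 0b->2.
aa: 1a undefined. 1a->0: no, a/aaa meet in 1. 1a->1: no, a/aaa meet in 1. 1a->2: ok.
ab: 1b undefined. 1b->0: no, a/aba meet in 1. 1b->1: ok.
ba: 2a undefined. 2a->0: no, a/baa meet in 1. 2a->1: no, a/aaa meet in 1. 2a->2: ok.
bb: 2b undefined. 2b->0: ok.
All examples now run through 3 states with every (state, symbol) defined. Accept strings end in {0,1}, Reject strings end in {2}; accept={0,1}.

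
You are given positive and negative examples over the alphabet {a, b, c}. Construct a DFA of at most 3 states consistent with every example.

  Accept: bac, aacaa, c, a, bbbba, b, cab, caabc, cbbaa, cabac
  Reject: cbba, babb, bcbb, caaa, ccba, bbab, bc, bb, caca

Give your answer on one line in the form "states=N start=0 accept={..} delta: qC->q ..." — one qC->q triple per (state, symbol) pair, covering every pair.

Fold the examples into a partial DFA from state 0: repeatedly fix the first undefined (state, symbol) met by the shortest-then-alphabetical prefix, trying targets in increasing order and rejecting any under which an Accept and a Reject string meet in one state with the same remainder; add a state when all current targets are rejected. Accepting states are where Accept strings end.
a: 0a undefined. 0a->0: ok.
b: 0b undefined. 0b->0: no, bac/bc meet in 0 with "c" left. Open state 1: 0b->1.
c: 0c undefined. 0c->0: no, aacaa/caaa meet in 0. 0c->1: ok.
ba: 1a undefined. 1a->0: no, aacaa/caaa meet in 0. 1a->1: no, bac/bc meet in 1 with "c" left. Open state 2: 1a->2.
bb: 1b undefined. 1b->0: no, c/bbab meet in 1. 1b->1: no, c/bb meet in 1. 1b->2: ok.
bc: 1c undefined. 1c->0: no, a/bc meet in 0. 1c->1: no, aacaa/ccba meet in 2 with "a" left. 1c->2: ok.
bab: 2b undefined. 2b->0: no, c/babb meet in 1. 2b->1: ok.
bac: 2c undefined. 2c->0: no, bac/caca meet in 0. 2c->1: ok.
bba: 2a undefined. 2a->0: no, bac/bbab meet in 1. 2a->1: ok.
All examples now run through 3 states with every (state, symbol) defined. Accept strings end in {0,1}, Reject strings end in {2}; accept={0,1}.

states=3 start=0 accept={0,1} delta: 0a->0 0b->1 0c->1 1a->2 1b->2 1c->2 2a->1 2b->1 2c->1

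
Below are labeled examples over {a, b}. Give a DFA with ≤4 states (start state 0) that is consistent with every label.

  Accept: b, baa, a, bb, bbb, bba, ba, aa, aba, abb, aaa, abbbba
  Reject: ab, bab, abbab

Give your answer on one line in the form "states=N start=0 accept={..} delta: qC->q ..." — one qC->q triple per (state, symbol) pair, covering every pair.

states=3 start=0 accept={0,1} delta: 0a->1 0b->0 1a->0 1b->2 2a->0 2b->0

Grow the machine one transition at a time. Run the examples from 0; the earliest place one falls off (shortest prefix, ties alphabetical) gets sent to the lowest-numbered state that keeps every Accept/Reject pair distinguishable — a pair clashes when both reach the same state with identical unread suffix — and to a fresh state only if none does.
a: 0a undefined. 0a->0: no, b/ab meet in 0 with "b" left. Open state 1: 0a->1.
b: 0b undefined. 0b->0: ok.
aa: 1a undefined. 1a->0: ok.
ab: 1b undefined. 1b->0: no, b/ab meet in 0. 1b->1: no, b/abbab meet in 0. Open state 2: 1b->2.
aba: 2a undefined. 2a->0: ok.
abb: 2b undefined. 2b->0: ok.
All examples now run through 3 states with every (state, symbol) defined. Accept strings end in {0,1}, Reject strings end in {2}; accept={0,1}.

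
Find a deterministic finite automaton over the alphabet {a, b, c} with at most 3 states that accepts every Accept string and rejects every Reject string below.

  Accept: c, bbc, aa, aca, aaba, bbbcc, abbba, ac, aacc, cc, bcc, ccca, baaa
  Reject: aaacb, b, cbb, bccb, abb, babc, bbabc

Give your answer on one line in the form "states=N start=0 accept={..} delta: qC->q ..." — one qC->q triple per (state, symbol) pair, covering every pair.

states=3 start=0 accept={0} delta: 0a->0 0b->1 0c->0 1a->0 1b->2 1c->2 2a->0 2b->0 2c->0

Grow the machine one transition at a time. Run the examples from 0; the earliest place one falls off (shortest prefix, ties alphabetical) gets sent to the lowest-numbered state that keeps every Accept/Reject pair distinguishable — a pair clashes when both reach the same state with identical unread suffix — and to a fresh state only if none does.
a: 0a undefined. 0a->0: ok.
b: 0b undefined. 0b->0: no, c/babc meet in 0 with "c" left. Open state 1: 0b->1.
c: 0c undefined. 0c->0: ok.
ba: 1a undefined. 1a->0: ok.
bb: 1b undefined. 1b->0: no, c/cbb meet in 0. 1b->1: no, bbc/babc meet in 1 with "c" left. Open state 2: 1b->2.
bc: 1c undefined. 1c->0: no, c/babc meet in 0. 1c->1: no, bcc/aaacb meet in 1. 1c->2: ok.
bba: 2a undefined. 2a->0: ok.
bbb: 2b undefined. 2b->0: ok.
bbc: 2c undefined. 2c->0: ok.
All examples now run through 3 states with every (state, symbol) defined. Accept strings end in {0}, Reject strings end in {1,2}; accept={0}.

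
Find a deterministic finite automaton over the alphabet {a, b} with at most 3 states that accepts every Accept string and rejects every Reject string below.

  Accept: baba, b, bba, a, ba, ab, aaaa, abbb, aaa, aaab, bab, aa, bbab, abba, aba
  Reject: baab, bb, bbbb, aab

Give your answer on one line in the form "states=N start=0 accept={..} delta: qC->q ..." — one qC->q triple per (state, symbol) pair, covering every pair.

State merging on the prefix tree: take the shortest (then alphabetical) example prefix whose next move is undefined and point that move at state 0, else 1, else 2, ...; a target is out if some Accept/Reject pair would then sit in one state with the same input left (inseparable). If every existing state is out, open a new one.
a: 0a undefined. 0a->0: no, b/aab meet in 0 with "b" left. Open state 1: 0a->1.
b: 0b undefined. 0b->0: no, b/bb meet in 0. 0b->1: no, ab/bb meet in 1 with "b" left. Open state 2: 0b->2.
aa: 1a undefined. 1a->0: no, b/aab meet in 2. 1a->1: no, ab/aab meet in 1 with "b" left. 1a->2: ok.
ab: 1b undefined. 1b->0: no, abbb/bb meet in 2 with "b" left. 1b->1: ok.
ba: 2a undefined. 2a->0: no, a/baab meet in 1. 2a->1: ok.
bb: 2b undefined. 2b->0: ok.
All examples now run through 3 states with every (state, symbol) defined. Accept strings end in {1,2}, Reject strings end in {0}; accept={1,2}.

states=3 start=0 accept={1,2} delta: 0a->1 0b->2 1a->2 1b->1 2a->1 2b->0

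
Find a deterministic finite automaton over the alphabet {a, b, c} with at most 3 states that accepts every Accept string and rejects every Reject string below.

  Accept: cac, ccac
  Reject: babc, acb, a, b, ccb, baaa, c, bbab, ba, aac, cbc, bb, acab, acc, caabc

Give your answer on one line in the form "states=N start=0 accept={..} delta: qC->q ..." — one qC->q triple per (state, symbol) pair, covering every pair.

states=3 start=0 accept={2} delta: 0a->0 0b->0 0c->1 1a->2 1b->0 1c->1 2a->0 2b->0 2c->2

State merging on the prefix tree: take the shortest (then alphabetical) example prefix whose next move is undefined and point that move at state 0, else 1, else 2, ...; a target is out if some Accept/Reject pair would then sit in one state with the same input left (inseparable). If every existing state is out, open a new one.
a: 0a undefined. 0a->0: ok.
b: 0b undefined. 0b->0: ok.
c: 0c undefined. 0c->0: no, cac/babc meet in 0. Open state 1: 0c->1.
ca: 1a undefined. 1a->0: no, cac/babc meet in 1. 1a->1: no, cac/acc meet in 1 with "c" left. Open state 2: 1a->2.
cb: 1b undefined. 1b->0: ok.
cc: 1c undefined. 1c->0: no, ccac/babc meet in 1. 1c->1: ok.
caa: 2a undefined. 2a->0: ok.
cac: 2c undefined. 2c->0: no, cac/acb meet in 0. 2c->1: no, cac/babc meet in 1. 2c->2: ok.
acab: 2b undefined. 2b->0: ok.
All examples now run through 3 states with every (state, symbol) defined. Accept strings end in {2}, Reject strings end in {0,1}; accept={2}.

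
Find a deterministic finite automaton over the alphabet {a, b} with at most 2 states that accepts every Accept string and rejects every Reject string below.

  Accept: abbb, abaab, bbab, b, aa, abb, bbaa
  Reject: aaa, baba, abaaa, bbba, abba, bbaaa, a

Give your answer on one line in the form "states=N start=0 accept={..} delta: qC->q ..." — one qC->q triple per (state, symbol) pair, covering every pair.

Fold the examples into a partial DFA from state 0: repeatedly fix the first undefined (state, symbol) met by the shortest-then-alphabetical prefix, trying targets in increasing order and rejecting any under which an Accept and a Reject string meet in one state with the same remainder; add a state when all current targets are rejected. Accepting states are where Accept strings end.
a: 0a undefined. 0a->0: no, aa/aaa meet in 0. Open state 1: 0a->1.
b: 0b undefined. 0b->0: ok.
aa: 1a undefined. 1a->0: ok.
ab: 1b undefined. 1b->0: ok.
All examples now run through 2 states with every (state, symbol) defined. Accept strings end in {0}, Reject strings end in {1}; accept={0}.

states=2 start=0 accept={0} delta: 0a->1 0b->0 1a->0 1b->0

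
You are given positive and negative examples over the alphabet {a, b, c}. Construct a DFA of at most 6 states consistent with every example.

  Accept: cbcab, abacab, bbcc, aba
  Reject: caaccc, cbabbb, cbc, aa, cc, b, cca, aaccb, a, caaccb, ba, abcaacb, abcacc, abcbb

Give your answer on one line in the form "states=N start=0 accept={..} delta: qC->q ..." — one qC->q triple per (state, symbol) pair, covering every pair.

states=4 start=0 accept={2} delta: 0a->1 0b->1 0c->0 1a->0 1b->2 1c->0 2a->2 2b->0 2c->3 3a->1 3b->0 3c->2

State merging on the prefix tree: take the shortest (then alphabetical) example prefix whose next move is undefined and point that move at state 0, else 1, else 2, ...; a target is out if some Accept/Reject pair would then sit in one state with the same input left (inseparable). If every existing state is out, open a new one.
a: 0a undefined. 0a->0: no, aba/ba meet in 0 with "ba" left. Open state 1: 0a->1.
b: 0b undefined. 0b->0: no, bbcc/cc meet in 0 with "cc" left. 0b->1: ok.
c: 0c undefined. 0c->0: ok.
aa: 1a undefined. 1a->0: ok.
ab: 1b undefined. 1b->0: no, bbcc/caaccc meet in 0. 1b->1: no, abacab/cbabbb meet in 1. Open state 2: 1b->2.
aba: 2a undefined. 2a->0: no, aba/caaccc meet in 0. 2a->1: no, aba/b meet in 1. 2a->2: ok.
abc: 2c undefined. 2c->0: no, abacab/abcbb meet in 2. 2c->1: no, abacab/b meet in 1. 2c->2: no, abacab/cbabbb meet in 2 with "b" left. Open state 3: 2c->3.
cbc: 1c undefined. 1c->0: ok.
abca: 3a undefined. 3a->0: no, abacab/b meet in 1. 3a->1: ok.
abcb: 3b undefined. 3b->0: ok.
bbcc: 3c undefined. 3c->0: no, bbcc/caaccc meet in 0. 3c->1: no, bbcc/b meet in 1. 3c->2: ok.
cbabbb: 2b undefined. 2b->0: ok.
All examples now run through 4 states with every (state, symbol) defined. Accept strings end in {2}, Reject strings end in {0,1}; accept={2}.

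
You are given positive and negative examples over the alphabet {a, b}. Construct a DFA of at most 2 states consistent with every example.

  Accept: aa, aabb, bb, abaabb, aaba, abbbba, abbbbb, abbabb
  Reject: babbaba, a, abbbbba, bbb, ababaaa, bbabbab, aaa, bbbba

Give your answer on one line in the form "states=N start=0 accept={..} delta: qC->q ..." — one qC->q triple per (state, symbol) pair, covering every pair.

State merging on the prefix tree: take the shortest (then alphabetical) example prefix whose next move is undefined and point that move at state 0, else 1, else 2, ...; a target is out if some Accept/Reject pair would then sit in one state with the same input left (inseparable). If every existing state is out, open a new one.
a: 0a undefined. 0a->0: no, aa/a meet in 0. Open state 1: 0a->1.
b: 0b undefined. 0b->0: no, bb/bbb meet in 0. 0b->1: ok.
aa: 1a undefined. 1a->0: ok.
ab: 1b undefined. 1b->0: ok.
All examples now run through 2 states with every (state, symbol) defined. Accept strings end in {0}, Reject strings end in {1}; accept={0}.

states=2 start=0 accept={0} delta: 0a->1 0b->1 1a->0 1b->0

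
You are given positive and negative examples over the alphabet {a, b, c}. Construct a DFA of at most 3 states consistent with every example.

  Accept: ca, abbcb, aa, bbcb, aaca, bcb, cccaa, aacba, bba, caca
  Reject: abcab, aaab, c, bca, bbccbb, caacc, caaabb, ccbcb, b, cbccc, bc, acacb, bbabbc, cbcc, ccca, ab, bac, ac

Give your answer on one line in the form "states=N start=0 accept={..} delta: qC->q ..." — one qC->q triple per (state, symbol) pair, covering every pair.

Fold the examples into a partial DFA from state 0: repeatedly fix the first undefined (state, symbol) met by the shortest-then-alphabetical prefix, trying targets in increasing order and rejecting any under which an Accept and a Reject string meet in one state with the same remainder; add a state when all current targets are rejected. Accepting states are where Accept strings end.
a: 0a undefined. 0a->0: ok.
b: 0b undefined. 0b->0: no, ca/bca meet in 0 with "ca" left. Open state 1: 0b->1.
c: 0c undefined. 0c->0: no, ca/c meet in 0. 0c->1: ok.
ba: 1a undefined. 1a->0: ok.
bb: 1b undefined. 1b->0: no, ca/caaabb meet in 0. 1b->1: ok.
bc: 1c undefined. 1c->0: no, ca/bca meet in 0. 1c->1: no, ca/bca meet in 0. Open state 2: 1c->2.
bca: 2a undefined. 2a->0: no, ca/bca meet in 0. 2a->1: ok.
bcb: 2b undefined. 2b->0: ok.
ccc: 2c undefined. 2c->0: no, ca/cbcc meet in 0. 2c->1: no, ca/ccca meet in 0. 2c->2: ok.
All examples now run through 3 states with every (state, symbol) defined. Accept strings end in {0}, Reject strings end in {1,2}; accept={0}.

states=3 start=0 accept={0} delta: 0a->0 0b->1 0c->1 1a->0 1b->1 1c->2 2a->1 2b->0 2c->2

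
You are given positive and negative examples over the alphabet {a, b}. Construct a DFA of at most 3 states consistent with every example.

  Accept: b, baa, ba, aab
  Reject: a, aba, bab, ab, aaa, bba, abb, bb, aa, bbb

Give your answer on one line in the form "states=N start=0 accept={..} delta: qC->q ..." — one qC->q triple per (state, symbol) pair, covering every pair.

states=3 start=0 accept={2} delta: 0a->1 0b->2 1a->0 1b->1 2a->2 2b->1

Fold the examples into a partial DFA from state 0: repeatedly fix the first undefined (state, symbol) met by the shortest-then-alphabetical prefix, trying targets in increasing order and rejecting any under which an Accept and a Reject string meet in one state with the same remainder; add a state when all current targets are rejected. Accepting states are where Accept strings end.
a: 0a undefined. 0a->0: no, b/ab meet in 0 with "b" left. Open state 1: 0a->1.
b: 0b undefined. 0b->0: no, b/bb meet in 0. 0b->1: no, b/a meet in 1. Open state 2: 0b->2.
aa: 1a undefined. 1a->0: ok.
ab: 1b undefined. 1b->0: no, b/abb meet in 2. 1b->1: ok.
ba: 2a undefined. 2a->0: no, b/bab meet in 2. 2a->1: no, baa/aba meet in 0. 2a->2: ok.
bb: 2b undefined. 2b->0: no, b/bbb meet in 2. 2b->1: ok.
All examples now run through 3 states with every (state, symbol) defined. Accept strings end in {2}, Reject strings end in {0,1}; accept={2}.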